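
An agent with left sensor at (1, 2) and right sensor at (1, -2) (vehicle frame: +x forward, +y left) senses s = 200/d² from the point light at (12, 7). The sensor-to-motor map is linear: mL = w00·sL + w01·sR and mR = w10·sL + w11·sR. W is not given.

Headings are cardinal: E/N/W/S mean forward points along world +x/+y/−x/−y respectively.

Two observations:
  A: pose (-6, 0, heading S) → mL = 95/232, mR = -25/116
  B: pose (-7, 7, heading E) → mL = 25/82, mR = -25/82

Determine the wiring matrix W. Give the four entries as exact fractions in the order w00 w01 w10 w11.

obs A: pose=(-6,0,S) → sL=5/8, sR=25/58, mL=95/232, mR=-25/116
obs B: pose=(-7,7,E) → sL=25/41, sR=25/41, mL=25/82, mR=-25/82
sensor matrix S = [[5/8, 25/58], [25/41, 25/41]]; det S = 1125/9512
solve [mL_A; mL_B] = S·[w00; w01] and [mR_A; mR_B] = S·[w10; w11]:
  w00 = 1, w01 = -1/2, w10 = 0, w11 = -1/2

1 -1/2 0 -1/2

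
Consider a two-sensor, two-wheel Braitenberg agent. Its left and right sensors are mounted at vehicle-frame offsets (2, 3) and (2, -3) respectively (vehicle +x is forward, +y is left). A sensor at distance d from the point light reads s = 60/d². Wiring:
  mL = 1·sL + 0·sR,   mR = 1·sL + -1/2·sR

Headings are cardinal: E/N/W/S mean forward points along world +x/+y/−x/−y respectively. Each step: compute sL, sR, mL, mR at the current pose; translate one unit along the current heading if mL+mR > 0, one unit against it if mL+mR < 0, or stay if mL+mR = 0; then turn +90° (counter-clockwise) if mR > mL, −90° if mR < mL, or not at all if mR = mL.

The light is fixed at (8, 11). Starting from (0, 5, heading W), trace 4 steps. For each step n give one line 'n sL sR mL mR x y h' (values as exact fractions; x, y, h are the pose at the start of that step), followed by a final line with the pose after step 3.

n=0: pose=(0,5,W); sL=60/181, sR=60/109; mL=60/181, mR=1110/19729; mL+mR=7650/19729 → advance +1; mR−mL=-30/109 → turn -1·90°
n=1: pose=(-1,5,N); sL=3/8, sR=15/13; mL=3/8, mR=-21/104; mL+mR=9/52 → advance +1; mR−mL=-15/26 → turn -1·90°
n=2: pose=(-1,6,E); sL=60/53, sR=60/113; mL=60/53, mR=5190/5989; mL+mR=11970/5989 → advance +1; mR−mL=-30/113 → turn -1·90°
n=3: pose=(0,6,S); sL=30/37, sR=6/17; mL=30/37, mR=399/629; mL+mR=909/629 → advance +1; mR−mL=-3/17 → turn -1·90°

0 60/181 60/109 60/181 1110/19729 0 5 W
1 3/8 15/13 3/8 -21/104 -1 5 N
2 60/53 60/113 60/53 5190/5989 -1 6 E
3 30/37 6/17 30/37 399/629 0 6 S
final 0 5 W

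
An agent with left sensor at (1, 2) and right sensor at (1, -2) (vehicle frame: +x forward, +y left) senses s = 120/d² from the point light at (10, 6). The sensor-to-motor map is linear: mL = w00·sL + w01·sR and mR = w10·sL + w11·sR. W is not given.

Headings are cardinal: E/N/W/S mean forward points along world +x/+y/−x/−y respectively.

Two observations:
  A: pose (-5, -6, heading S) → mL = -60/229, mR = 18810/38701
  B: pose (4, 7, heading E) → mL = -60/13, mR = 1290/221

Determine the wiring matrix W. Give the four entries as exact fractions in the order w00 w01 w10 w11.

obs A: pose=(-5,-6,S) → sL=60/169, sR=60/229, mL=-60/229, mR=18810/38701
obs B: pose=(4,7,E) → sL=60/17, sR=60/13, mL=-60/13, mR=1290/221
sensor matrix S = [[60/169, 60/229], [60/17, 60/13]]; det S = 6105600/8552921
solve [mL_A; mL_B] = S·[w00; w01] and [mR_A; mR_B] = S·[w10; w11]:
  w00 = 0, w01 = -1, w10 = 1, w11 = 1/2

0 -1 1 1/2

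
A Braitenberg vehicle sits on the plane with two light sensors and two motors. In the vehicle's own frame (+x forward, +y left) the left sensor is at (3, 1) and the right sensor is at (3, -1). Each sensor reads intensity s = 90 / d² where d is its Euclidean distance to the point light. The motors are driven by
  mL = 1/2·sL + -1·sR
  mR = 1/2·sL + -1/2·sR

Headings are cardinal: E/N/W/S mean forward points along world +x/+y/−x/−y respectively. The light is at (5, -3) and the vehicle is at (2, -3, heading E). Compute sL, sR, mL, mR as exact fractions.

left sensor world pos  = (5, -2); dL² = 1
right sensor world pos = (5, -4); dR² = 1
sL = 90/1 = 90
sR = 90/1 = 90
mL = 1/2·sL + -1·sR = -45
mR = 1/2·sL + -1/2·sR = 0

90 90 -45 0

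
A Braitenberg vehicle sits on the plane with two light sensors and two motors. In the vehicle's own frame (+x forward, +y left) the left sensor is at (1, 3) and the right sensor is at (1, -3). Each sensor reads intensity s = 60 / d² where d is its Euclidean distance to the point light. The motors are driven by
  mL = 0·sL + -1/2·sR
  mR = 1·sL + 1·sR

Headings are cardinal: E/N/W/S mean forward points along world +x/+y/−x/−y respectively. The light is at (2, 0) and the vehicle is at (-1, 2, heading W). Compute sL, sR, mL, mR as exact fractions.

left sensor world pos  = (-2, -1); dL² = 17
right sensor world pos = (-2, 5); dR² = 41
sL = 60/17 = 60/17
sR = 60/41 = 60/41
mL = 0·sL + -1/2·sR = -30/41
mR = 1·sL + 1·sR = 3480/697

60/17 60/41 -30/41 3480/697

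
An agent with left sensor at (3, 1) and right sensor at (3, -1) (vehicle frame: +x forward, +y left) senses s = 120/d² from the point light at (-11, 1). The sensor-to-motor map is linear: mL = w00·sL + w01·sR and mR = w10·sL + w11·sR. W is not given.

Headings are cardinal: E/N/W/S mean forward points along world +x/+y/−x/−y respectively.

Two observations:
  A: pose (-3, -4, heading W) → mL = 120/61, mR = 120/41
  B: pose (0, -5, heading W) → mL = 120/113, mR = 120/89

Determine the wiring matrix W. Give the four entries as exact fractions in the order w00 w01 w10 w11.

obs A: pose=(-3,-4,W) → sL=120/61, sR=120/41, mL=120/61, mR=120/41
obs B: pose=(0,-5,W) → sL=120/113, sR=120/89, mL=120/113, mR=120/89
sensor matrix S = [[120/61, 120/41], [120/113, 120/89]]; det S = -11462400/25152557
solve [mL_A; mL_B] = S·[w00; w01] and [mR_A; mR_B] = S·[w10; w11]:
  w00 = 1, w01 = 0, w10 = 0, w11 = 1

1 0 0 1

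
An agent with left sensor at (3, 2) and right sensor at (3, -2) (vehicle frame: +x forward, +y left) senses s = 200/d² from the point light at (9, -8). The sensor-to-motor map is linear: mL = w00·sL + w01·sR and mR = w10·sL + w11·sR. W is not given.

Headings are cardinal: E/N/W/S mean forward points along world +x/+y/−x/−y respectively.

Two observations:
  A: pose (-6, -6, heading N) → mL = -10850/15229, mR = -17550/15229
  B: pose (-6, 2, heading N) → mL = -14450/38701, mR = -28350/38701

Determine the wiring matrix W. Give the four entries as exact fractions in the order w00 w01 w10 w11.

1/2 -1 -1 -1/2

obs A: pose=(-6,-6,N) → sL=100/157, sR=100/97, mL=-10850/15229, mR=-17550/15229
obs B: pose=(-6,2,N) → sL=100/229, sR=100/169, mL=-14450/38701, mR=-28350/38701
sensor matrix S = [[100/157, 100/97], [100/229, 100/169]]; det S = -43200000/589377529
solve [mL_A; mL_B] = S·[w00; w01] and [mR_A; mR_B] = S·[w10; w11]:
  w00 = 1/2, w01 = -1, w10 = -1, w11 = -1/2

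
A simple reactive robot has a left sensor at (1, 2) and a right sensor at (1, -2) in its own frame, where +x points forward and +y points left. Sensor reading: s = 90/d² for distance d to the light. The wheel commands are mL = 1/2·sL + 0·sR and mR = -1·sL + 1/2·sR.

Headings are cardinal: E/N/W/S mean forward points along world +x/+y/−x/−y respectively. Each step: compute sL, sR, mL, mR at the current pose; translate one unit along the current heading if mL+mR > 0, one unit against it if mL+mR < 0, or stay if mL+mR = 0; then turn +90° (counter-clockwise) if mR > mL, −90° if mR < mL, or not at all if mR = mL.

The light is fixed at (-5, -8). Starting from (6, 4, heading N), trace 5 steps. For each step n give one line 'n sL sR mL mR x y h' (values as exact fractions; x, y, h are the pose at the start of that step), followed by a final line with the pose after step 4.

0 9/25 45/169 9/50 -1917/8450 6 4 N
1 90/313 2/5 45/313 -137/1565 6 3 E
2 45/148 9/20 45/296 -117/1480 7 3 S
3 18/37 18/53 9/37 -621/1961 7 2 W
4 45/121 45/173 45/242 -10125/41866 8 2 N
final 8 1 E

n=0: pose=(6,4,N); sL=9/25, sR=45/169; mL=9/50, mR=-1917/8450; mL+mR=-198/4225 → advance -1; mR−mL=-1719/4225 → turn -1·90°
n=1: pose=(6,3,E); sL=90/313, sR=2/5; mL=45/313, mR=-137/1565; mL+mR=88/1565 → advance +1; mR−mL=-362/1565 → turn -1·90°
n=2: pose=(7,3,S); sL=45/148, sR=9/20; mL=45/296, mR=-117/1480; mL+mR=27/370 → advance +1; mR−mL=-171/740 → turn -1·90°
n=3: pose=(7,2,W); sL=18/37, sR=18/53; mL=9/37, mR=-621/1961; mL+mR=-144/1961 → advance -1; mR−mL=-1098/1961 → turn -1·90°
n=4: pose=(8,2,N); sL=45/121, sR=45/173; mL=45/242, mR=-10125/41866; mL+mR=-1170/20933 → advance -1; mR−mL=-8955/20933 → turn -1·90°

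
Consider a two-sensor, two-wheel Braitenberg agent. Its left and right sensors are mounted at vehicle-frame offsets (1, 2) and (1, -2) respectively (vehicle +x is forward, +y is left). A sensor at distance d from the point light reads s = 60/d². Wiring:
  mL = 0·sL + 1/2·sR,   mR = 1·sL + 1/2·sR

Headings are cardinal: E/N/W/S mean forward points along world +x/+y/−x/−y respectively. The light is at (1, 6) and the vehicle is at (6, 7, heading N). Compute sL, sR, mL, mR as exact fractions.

left sensor world pos  = (4, 8); dL² = 13
right sensor world pos = (8, 8); dR² = 53
sL = 60/13 = 60/13
sR = 60/53 = 60/53
mL = 0·sL + 1/2·sR = 30/53
mR = 1·sL + 1/2·sR = 3570/689

60/13 60/53 30/53 3570/689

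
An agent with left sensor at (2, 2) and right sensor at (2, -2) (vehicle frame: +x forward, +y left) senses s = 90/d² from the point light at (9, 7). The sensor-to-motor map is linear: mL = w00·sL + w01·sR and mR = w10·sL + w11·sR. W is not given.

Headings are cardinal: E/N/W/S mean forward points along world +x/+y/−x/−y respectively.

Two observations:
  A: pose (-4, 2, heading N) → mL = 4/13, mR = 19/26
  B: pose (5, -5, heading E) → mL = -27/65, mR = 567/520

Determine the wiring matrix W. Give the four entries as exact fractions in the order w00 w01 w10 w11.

obs A: pose=(-4,2,N) → sL=5/13, sR=9/13, mL=4/13, mR=19/26
obs B: pose=(5,-5,E) → sL=45/52, sR=9/20, mL=-27/65, mR=567/520
sensor matrix S = [[5/13, 9/13], [45/52, 9/20]]; det S = -72/169
solve [mL_A; mL_B] = S·[w00; w01] and [mR_A; mR_B] = S·[w10; w11]:
  w00 = -1, w01 = 1, w10 = 1, w11 = 1/2

-1 1 1 1/2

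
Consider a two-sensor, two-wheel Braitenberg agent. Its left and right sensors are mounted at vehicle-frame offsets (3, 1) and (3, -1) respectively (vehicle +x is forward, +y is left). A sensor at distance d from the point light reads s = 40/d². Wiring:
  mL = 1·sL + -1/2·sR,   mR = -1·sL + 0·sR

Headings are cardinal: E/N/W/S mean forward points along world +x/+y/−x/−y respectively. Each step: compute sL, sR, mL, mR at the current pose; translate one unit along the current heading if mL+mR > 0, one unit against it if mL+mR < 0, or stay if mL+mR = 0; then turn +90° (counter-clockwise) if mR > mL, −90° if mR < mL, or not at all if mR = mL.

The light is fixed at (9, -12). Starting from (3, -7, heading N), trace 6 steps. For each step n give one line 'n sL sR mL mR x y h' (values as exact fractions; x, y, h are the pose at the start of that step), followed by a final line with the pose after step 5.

n=0: pose=(3,-7,N); sL=40/113, sR=40/89; mL=1300/10057, mR=-40/113; mL+mR=-20/89 → advance -1; mR−mL=-4860/10057 → turn -1·90°
n=1: pose=(3,-8,E); sL=20/17, sR=20/9; mL=10/153, mR=-20/17; mL+mR=-10/9 → advance -1; mR−mL=-190/153 → turn -1·90°
n=2: pose=(2,-8,S); sL=40/37, sR=8/13; mL=372/481, mR=-40/37; mL+mR=-4/13 → advance -1; mR−mL=-892/481 → turn -1·90°
n=3: pose=(2,-7,W); sL=10/29, sR=5/17; mL=195/986, mR=-10/29; mL+mR=-5/34 → advance -1; mR−mL=-535/986 → turn -1·90°
n=4: pose=(3,-7,N); sL=40/113, sR=40/89; mL=1300/10057, mR=-40/113; mL+mR=-20/89 → advance -1; mR−mL=-4860/10057 → turn -1·90°
n=5: pose=(3,-8,E); sL=20/17, sR=20/9; mL=10/153, mR=-20/17; mL+mR=-10/9 → advance -1; mR−mL=-190/153 → turn -1·90°

0 40/113 40/89 1300/10057 -40/113 3 -7 N
1 20/17 20/9 10/153 -20/17 3 -8 E
2 40/37 8/13 372/481 -40/37 2 -8 S
3 10/29 5/17 195/986 -10/29 2 -7 W
4 40/113 40/89 1300/10057 -40/113 3 -7 N
5 20/17 20/9 10/153 -20/17 3 -8 E
final 2 -8 S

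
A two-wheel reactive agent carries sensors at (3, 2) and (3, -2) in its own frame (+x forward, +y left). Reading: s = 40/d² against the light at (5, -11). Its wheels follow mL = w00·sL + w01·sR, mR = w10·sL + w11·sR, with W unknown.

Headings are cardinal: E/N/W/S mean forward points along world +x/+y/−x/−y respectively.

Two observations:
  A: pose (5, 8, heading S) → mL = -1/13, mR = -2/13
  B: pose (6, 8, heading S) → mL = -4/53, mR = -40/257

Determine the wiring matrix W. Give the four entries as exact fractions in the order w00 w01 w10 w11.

obs A: pose=(5,8,S) → sL=2/13, sR=2/13, mL=-1/13, mR=-2/13
obs B: pose=(6,8,S) → sL=8/53, sR=40/257, mL=-4/53, mR=-40/257
sensor matrix S = [[2/13, 2/13], [8/53, 40/257]]; det S = 128/177073
solve [mL_A; mL_B] = S·[w00; w01] and [mR_A; mR_B] = S·[w10; w11]:
  w00 = -1/2, w01 = 0, w10 = 0, w11 = -1

-1/2 0 0 -1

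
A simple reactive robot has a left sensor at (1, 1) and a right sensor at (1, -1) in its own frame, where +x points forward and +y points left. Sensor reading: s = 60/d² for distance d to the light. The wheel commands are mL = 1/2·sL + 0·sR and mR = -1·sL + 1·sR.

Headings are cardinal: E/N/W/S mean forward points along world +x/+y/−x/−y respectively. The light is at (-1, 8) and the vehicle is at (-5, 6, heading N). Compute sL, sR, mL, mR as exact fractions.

left sensor world pos  = (-6, 7); dL² = 26
right sensor world pos = (-4, 7); dR² = 10
sL = 60/26 = 30/13
sR = 60/10 = 6
mL = 1/2·sL + 0·sR = 15/13
mR = -1·sL + 1·sR = 48/13

30/13 6 15/13 48/13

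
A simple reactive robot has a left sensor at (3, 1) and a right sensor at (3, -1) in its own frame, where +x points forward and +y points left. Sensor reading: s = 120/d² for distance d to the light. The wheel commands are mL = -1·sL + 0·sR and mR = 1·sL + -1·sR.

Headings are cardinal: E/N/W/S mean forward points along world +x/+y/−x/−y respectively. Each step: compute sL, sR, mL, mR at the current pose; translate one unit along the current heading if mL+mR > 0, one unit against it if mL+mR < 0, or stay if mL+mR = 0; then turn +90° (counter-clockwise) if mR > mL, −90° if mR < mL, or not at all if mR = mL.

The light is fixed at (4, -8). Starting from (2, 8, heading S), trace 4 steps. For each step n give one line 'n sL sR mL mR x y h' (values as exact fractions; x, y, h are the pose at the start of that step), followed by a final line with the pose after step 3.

0 12/17 60/89 -12/17 48/1513 2 8 S
1 24/65 120/257 -24/65 -1632/16705 2 9 E
2 15/52 30/101 -15/52 -45/5252 1 9 N
3 40/87 24/65 -40/87 512/5655 1 8 W
final 2 8 S

n=0: pose=(2,8,S); sL=12/17, sR=60/89; mL=-12/17, mR=48/1513; mL+mR=-60/89 → advance -1; mR−mL=1116/1513 → turn +1·90°
n=1: pose=(2,9,E); sL=24/65, sR=120/257; mL=-24/65, mR=-1632/16705; mL+mR=-120/257 → advance -1; mR−mL=4536/16705 → turn +1·90°
n=2: pose=(1,9,N); sL=15/52, sR=30/101; mL=-15/52, mR=-45/5252; mL+mR=-30/101 → advance -1; mR−mL=735/2626 → turn +1·90°
n=3: pose=(1,8,W); sL=40/87, sR=24/65; mL=-40/87, mR=512/5655; mL+mR=-24/65 → advance -1; mR−mL=3112/5655 → turn +1·90°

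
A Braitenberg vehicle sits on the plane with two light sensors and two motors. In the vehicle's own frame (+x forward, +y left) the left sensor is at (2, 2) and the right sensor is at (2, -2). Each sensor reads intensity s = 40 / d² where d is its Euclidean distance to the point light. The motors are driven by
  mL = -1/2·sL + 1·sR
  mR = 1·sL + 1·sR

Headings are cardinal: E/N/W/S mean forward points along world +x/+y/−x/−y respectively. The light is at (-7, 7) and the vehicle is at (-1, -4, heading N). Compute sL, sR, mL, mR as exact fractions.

left sensor world pos  = (-3, -2); dL² = 97
right sensor world pos = (1, -2); dR² = 145
sL = 40/97 = 40/97
sR = 40/145 = 8/29
mL = -1/2·sL + 1·sR = 196/2813
mR = 1·sL + 1·sR = 1936/2813

40/97 8/29 196/2813 1936/2813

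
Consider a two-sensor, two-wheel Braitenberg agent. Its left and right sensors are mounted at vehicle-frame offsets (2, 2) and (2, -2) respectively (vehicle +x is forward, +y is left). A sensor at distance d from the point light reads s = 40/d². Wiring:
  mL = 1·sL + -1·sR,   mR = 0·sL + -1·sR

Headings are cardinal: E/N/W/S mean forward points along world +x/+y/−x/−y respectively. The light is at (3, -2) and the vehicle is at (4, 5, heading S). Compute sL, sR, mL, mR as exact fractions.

20/17 20/13 -80/221 -20/13

left sensor world pos  = (6, 3); dL² = 34
right sensor world pos = (2, 3); dR² = 26
sL = 40/34 = 20/17
sR = 40/26 = 20/13
mL = 1·sL + -1·sR = -80/221
mR = 0·sL + -1·sR = -20/13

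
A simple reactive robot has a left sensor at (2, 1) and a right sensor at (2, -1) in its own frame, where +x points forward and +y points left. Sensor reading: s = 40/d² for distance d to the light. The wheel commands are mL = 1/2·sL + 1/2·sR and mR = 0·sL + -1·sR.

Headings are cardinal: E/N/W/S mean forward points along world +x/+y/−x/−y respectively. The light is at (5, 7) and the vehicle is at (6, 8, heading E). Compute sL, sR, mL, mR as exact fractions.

left sensor world pos  = (8, 9); dL² = 13
right sensor world pos = (8, 7); dR² = 9
sL = 40/13 = 40/13
sR = 40/9 = 40/9
mL = 1/2·sL + 1/2·sR = 440/117
mR = 0·sL + -1·sR = -40/9

40/13 40/9 440/117 -40/9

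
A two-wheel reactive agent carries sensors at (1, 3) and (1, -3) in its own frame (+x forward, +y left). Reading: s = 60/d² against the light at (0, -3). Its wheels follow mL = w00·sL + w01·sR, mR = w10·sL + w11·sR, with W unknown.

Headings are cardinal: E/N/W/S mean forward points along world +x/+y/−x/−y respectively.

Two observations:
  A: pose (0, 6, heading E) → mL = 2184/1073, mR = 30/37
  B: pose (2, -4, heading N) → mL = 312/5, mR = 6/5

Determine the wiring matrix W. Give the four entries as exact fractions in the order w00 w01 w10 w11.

1 1 0 1/2

obs A: pose=(0,6,E) → sL=12/29, sR=60/37, mL=2184/1073, mR=30/37
obs B: pose=(2,-4,N) → sL=60, sR=12/5, mL=312/5, mR=6/5
sensor matrix S = [[12/29, 60/37], [60, 12/5]]; det S = -516672/5365
solve [mL_A; mL_B] = S·[w00; w01] and [mR_A; mR_B] = S·[w10; w11]:
  w00 = 1, w01 = 1, w10 = 0, w11 = 1/2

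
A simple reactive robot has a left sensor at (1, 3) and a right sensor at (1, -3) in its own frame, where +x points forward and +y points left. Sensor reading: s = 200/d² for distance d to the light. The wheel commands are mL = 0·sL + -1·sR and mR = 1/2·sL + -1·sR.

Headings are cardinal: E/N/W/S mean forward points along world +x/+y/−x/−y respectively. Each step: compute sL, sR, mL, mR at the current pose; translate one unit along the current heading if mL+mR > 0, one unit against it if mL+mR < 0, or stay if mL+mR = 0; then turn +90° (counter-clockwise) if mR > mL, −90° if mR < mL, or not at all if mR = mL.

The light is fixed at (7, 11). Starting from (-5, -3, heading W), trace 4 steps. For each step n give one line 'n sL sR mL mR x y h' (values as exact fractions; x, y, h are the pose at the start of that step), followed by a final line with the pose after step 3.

n=0: pose=(-5,-3,W); sL=100/229, sR=20/29; mL=-20/29, mR=-3130/6641; mL+mR=-7710/6641 → advance -1; mR−mL=50/229 → turn +1·90°
n=1: pose=(-4,-3,S); sL=200/289, sR=200/421; mL=-200/421, mR=-15700/121669; mL+mR=-73500/121669 → advance -1; mR−mL=100/289 → turn +1·90°
n=2: pose=(-4,-2,E); sL=1, sR=50/89; mL=-50/89, mR=-11/178; mL+mR=-111/178 → advance -1; mR−mL=1/2 → turn +1·90°
n=3: pose=(-5,-2,N); sL=200/369, sR=8/9; mL=-8/9, mR=-76/123; mL+mR=-556/369 → advance -1; mR−mL=100/369 → turn +1·90°

0 100/229 20/29 -20/29 -3130/6641 -5 -3 W
1 200/289 200/421 -200/421 -15700/121669 -4 -3 S
2 1 50/89 -50/89 -11/178 -4 -2 E
3 200/369 8/9 -8/9 -76/123 -5 -2 N
final -5 -3 W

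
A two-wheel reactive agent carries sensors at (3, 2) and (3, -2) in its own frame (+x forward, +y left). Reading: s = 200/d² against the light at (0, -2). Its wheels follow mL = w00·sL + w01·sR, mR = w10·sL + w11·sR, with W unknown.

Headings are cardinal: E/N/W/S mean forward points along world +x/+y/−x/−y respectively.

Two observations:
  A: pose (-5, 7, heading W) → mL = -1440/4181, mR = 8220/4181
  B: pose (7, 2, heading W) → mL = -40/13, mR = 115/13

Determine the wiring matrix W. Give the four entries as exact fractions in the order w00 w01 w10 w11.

obs A: pose=(-5,7,W) → sL=200/113, sR=40/37, mL=-1440/4181, mR=8220/4181
obs B: pose=(7,2,W) → sL=10, sR=50/13, mL=-40/13, mR=115/13
sensor matrix S = [[200/113, 40/37], [10, 50/13]]; det S = -217600/54353
solve [mL_A; mL_B] = S·[w00; w01] and [mR_A; mR_B] = S·[w10; w11]:
  w00 = -1/2, w01 = 1/2, w10 = 1/2, w11 = 1

-1/2 1/2 1/2 1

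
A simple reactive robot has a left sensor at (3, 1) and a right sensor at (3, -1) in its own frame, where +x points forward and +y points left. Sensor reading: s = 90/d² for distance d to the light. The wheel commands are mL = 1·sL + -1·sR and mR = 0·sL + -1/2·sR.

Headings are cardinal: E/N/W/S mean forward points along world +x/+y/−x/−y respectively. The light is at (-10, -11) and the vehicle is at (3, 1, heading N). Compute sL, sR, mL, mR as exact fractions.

left sensor world pos  = (2, 4); dL² = 369
right sensor world pos = (4, 4); dR² = 421
sL = 90/369 = 10/41
sR = 90/421 = 90/421
mL = 1·sL + -1·sR = 520/17261
mR = 0·sL + -1/2·sR = -45/421

10/41 90/421 520/17261 -45/421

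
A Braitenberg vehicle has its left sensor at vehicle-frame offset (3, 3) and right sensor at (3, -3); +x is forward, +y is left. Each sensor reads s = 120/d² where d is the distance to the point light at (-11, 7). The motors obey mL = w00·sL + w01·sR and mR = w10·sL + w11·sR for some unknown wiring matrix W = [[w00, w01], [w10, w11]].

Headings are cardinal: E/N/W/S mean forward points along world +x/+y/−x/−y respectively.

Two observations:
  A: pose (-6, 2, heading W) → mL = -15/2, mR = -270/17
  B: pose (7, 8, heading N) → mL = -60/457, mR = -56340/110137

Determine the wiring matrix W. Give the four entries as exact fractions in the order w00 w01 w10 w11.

0 -1/2 -1/2 -1

obs A: pose=(-6,2,W) → sL=30/17, sR=15, mL=-15/2, mR=-270/17
obs B: pose=(7,8,N) → sL=120/241, sR=120/457, mL=-60/457, mR=-56340/110137
sensor matrix S = [[30/17, 15], [120/241, 120/457]]; det S = -13116600/1872329
solve [mL_A; mL_B] = S·[w00; w01] and [mR_A; mR_B] = S·[w10; w11]:
  w00 = 0, w01 = -1/2, w10 = -1/2, w11 = -1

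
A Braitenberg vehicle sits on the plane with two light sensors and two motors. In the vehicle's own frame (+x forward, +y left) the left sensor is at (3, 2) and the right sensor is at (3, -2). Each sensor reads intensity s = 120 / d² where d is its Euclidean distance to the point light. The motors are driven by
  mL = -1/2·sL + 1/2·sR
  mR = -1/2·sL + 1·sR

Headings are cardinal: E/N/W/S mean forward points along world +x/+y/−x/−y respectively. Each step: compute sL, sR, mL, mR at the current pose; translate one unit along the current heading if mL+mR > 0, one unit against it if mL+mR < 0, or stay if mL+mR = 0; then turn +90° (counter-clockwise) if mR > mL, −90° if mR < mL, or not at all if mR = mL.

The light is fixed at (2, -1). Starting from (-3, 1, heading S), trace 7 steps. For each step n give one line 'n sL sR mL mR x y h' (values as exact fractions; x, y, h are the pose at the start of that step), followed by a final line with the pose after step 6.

n=0: pose=(-3,1,S); sL=12, sR=12/5; mL=-24/5, mR=-18/5; mL+mR=-42/5 → advance -1; mR−mL=6/5 → turn +1·90°
n=1: pose=(-3,2,E); sL=120/29, sR=24; mL=288/29, mR=636/29; mL+mR=924/29 → advance +1; mR−mL=12 → turn +1·90°
n=2: pose=(-2,2,N); sL=5/3, sR=3; mL=2/3, mR=13/6; mL+mR=17/6 → advance +1; mR−mL=3/2 → turn +1·90°
n=3: pose=(-2,3,W); sL=120/53, sR=24/17; mL=-384/901, mR=252/901; mL+mR=-132/901 → advance -1; mR−mL=12/17 → turn +1·90°
n=4: pose=(-1,3,S); sL=60, sR=60/13; mL=-360/13, mR=-330/13; mL+mR=-690/13 → advance -1; mR−mL=30/13 → turn +1·90°
n=5: pose=(-1,4,E); sL=120/49, sR=40/3; mL=800/147, mR=1780/147; mL+mR=860/49 → advance +1; mR−mL=20/3 → turn +1·90°
n=6: pose=(0,4,N); sL=3/2, sR=15/8; mL=3/16, mR=9/8; mL+mR=21/16 → advance +1; mR−mL=15/16 → turn +1·90°

0 12 12/5 -24/5 -18/5 -3 1 S
1 120/29 24 288/29 636/29 -3 2 E
2 5/3 3 2/3 13/6 -2 2 N
3 120/53 24/17 -384/901 252/901 -2 3 W
4 60 60/13 -360/13 -330/13 -1 3 S
5 120/49 40/3 800/147 1780/147 -1 4 E
6 3/2 15/8 3/16 9/8 0 4 N
final 0 5 W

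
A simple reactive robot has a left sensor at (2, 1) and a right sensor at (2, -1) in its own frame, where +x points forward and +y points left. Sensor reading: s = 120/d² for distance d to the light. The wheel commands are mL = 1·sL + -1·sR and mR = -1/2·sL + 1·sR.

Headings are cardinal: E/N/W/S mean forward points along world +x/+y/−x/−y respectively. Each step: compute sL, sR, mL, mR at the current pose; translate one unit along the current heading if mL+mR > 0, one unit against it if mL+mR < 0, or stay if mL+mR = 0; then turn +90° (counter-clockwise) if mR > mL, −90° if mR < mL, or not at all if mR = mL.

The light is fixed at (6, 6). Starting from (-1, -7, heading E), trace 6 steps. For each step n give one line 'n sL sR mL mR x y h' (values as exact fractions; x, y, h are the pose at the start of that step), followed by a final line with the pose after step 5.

0 120/169 120/221 480/2873 540/2873 -1 -7 E
1 12/17 60/73 -144/1241 582/1241 0 -7 N
2 120/233 24/37 -1152/8621 3372/8621 0 -6 W
3 15/29 6/13 21/377 153/754 -1 -6 S
4 120/169 120/221 480/2873 540/2873 -1 -7 E
5 12/17 60/73 -144/1241 582/1241 0 -7 N
final 0 -6 W

n=0: pose=(-1,-7,E); sL=120/169, sR=120/221; mL=480/2873, mR=540/2873; mL+mR=60/169 → advance +1; mR−mL=60/2873 → turn +1·90°
n=1: pose=(0,-7,N); sL=12/17, sR=60/73; mL=-144/1241, mR=582/1241; mL+mR=6/17 → advance +1; mR−mL=726/1241 → turn +1·90°
n=2: pose=(0,-6,W); sL=120/233, sR=24/37; mL=-1152/8621, mR=3372/8621; mL+mR=60/233 → advance +1; mR−mL=4524/8621 → turn +1·90°
n=3: pose=(-1,-6,S); sL=15/29, sR=6/13; mL=21/377, mR=153/754; mL+mR=15/58 → advance +1; mR−mL=111/754 → turn +1·90°
n=4: pose=(-1,-7,E); sL=120/169, sR=120/221; mL=480/2873, mR=540/2873; mL+mR=60/169 → advance +1; mR−mL=60/2873 → turn +1·90°
n=5: pose=(0,-7,N); sL=12/17, sR=60/73; mL=-144/1241, mR=582/1241; mL+mR=6/17 → advance +1; mR−mL=726/1241 → turn +1·90°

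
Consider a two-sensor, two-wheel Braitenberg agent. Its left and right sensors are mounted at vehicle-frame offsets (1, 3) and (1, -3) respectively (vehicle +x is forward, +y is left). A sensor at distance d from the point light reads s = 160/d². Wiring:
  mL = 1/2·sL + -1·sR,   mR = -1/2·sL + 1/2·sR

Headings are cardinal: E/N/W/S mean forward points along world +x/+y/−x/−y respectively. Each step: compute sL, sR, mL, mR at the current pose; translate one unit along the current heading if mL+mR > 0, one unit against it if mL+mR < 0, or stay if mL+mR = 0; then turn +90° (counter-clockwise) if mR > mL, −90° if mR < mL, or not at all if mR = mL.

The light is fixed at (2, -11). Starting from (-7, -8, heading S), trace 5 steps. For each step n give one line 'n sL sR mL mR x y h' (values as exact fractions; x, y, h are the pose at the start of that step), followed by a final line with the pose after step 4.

n=0: pose=(-7,-8,S); sL=4, sR=40/37; mL=34/37, mR=-54/37; mL+mR=-20/37 → advance -1; mR−mL=-88/37 → turn -1·90°
n=1: pose=(-7,-7,W); sL=160/101, sR=160/149; mL=-4240/15049, mR=-3840/15049; mL+mR=-80/149 → advance -1; mR−mL=400/15049 → turn +1·90°
n=2: pose=(-6,-7,S); sL=80/17, sR=16/13; mL=248/221, mR=-384/221; mL+mR=-8/13 → advance -1; mR−mL=-632/221 → turn -1·90°
n=3: pose=(-6,-6,W); sL=32/17, sR=32/29; mL=-80/493, mR=-192/493; mL+mR=-16/29 → advance -1; mR−mL=-112/493 → turn -1·90°
n=4: pose=(-5,-6,N); sL=20/17, sR=40/13; mL=-550/221, mR=210/221; mL+mR=-20/13 → advance -1; mR−mL=760/221 → turn +1·90°

0 4 40/37 34/37 -54/37 -7 -8 S
1 160/101 160/149 -4240/15049 -3840/15049 -7 -7 W
2 80/17 16/13 248/221 -384/221 -6 -7 S
3 32/17 32/29 -80/493 -192/493 -6 -6 W
4 20/17 40/13 -550/221 210/221 -5 -6 N
final -5 -7 W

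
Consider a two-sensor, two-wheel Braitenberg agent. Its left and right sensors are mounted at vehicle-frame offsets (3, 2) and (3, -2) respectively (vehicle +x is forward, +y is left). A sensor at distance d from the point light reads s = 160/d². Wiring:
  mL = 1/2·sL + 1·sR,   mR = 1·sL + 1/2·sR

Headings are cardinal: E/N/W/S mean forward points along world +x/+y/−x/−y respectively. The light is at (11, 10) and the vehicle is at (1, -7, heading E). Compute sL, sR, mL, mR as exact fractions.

80/137 16/41 3832/5617 4376/5617

left sensor world pos  = (4, -5); dL² = 274
right sensor world pos = (4, -9); dR² = 410
sL = 160/274 = 80/137
sR = 160/410 = 16/41
mL = 1/2·sL + 1·sR = 3832/5617
mR = 1·sL + 1/2·sR = 4376/5617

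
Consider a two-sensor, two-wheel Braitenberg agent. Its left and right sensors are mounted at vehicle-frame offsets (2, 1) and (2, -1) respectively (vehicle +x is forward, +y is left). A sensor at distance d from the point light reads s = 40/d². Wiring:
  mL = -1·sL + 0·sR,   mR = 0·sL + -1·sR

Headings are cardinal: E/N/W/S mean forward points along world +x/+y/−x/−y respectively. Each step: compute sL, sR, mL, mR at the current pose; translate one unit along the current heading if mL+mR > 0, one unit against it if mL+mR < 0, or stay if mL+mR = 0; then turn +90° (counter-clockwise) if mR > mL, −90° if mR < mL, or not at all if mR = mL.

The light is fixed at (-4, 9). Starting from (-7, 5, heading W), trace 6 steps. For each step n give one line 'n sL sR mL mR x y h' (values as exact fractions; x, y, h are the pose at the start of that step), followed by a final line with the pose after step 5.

n=0: pose=(-7,5,W); sL=4/5, sR=20/17; mL=-4/5, mR=-20/17; mL+mR=-168/85 → advance -1; mR−mL=-32/85 → turn -1·90°
n=1: pose=(-6,5,N); sL=40/13, sR=8; mL=-40/13, mR=-8; mL+mR=-144/13 → advance -1; mR−mL=-64/13 → turn -1·90°
n=2: pose=(-6,4,E); sL=5/2, sR=10/9; mL=-5/2, mR=-10/9; mL+mR=-65/18 → advance -1; mR−mL=25/18 → turn +1·90°
n=3: pose=(-7,4,N); sL=8/5, sR=40/13; mL=-8/5, mR=-40/13; mL+mR=-304/65 → advance -1; mR−mL=-96/65 → turn -1·90°
n=4: pose=(-7,3,E); sL=20/13, sR=4/5; mL=-20/13, mR=-4/5; mL+mR=-152/65 → advance -1; mR−mL=48/65 → turn +1·90°
n=5: pose=(-8,3,N); sL=40/41, sR=8/5; mL=-40/41, mR=-8/5; mL+mR=-528/205 → advance -1; mR−mL=-128/205 → turn -1·90°

0 4/5 20/17 -4/5 -20/17 -7 5 W
1 40/13 8 -40/13 -8 -6 5 N
2 5/2 10/9 -5/2 -10/9 -6 4 E
3 8/5 40/13 -8/5 -40/13 -7 4 N
4 20/13 4/5 -20/13 -4/5 -7 3 E
5 40/41 8/5 -40/41 -8/5 -8 3 N
final -8 2 E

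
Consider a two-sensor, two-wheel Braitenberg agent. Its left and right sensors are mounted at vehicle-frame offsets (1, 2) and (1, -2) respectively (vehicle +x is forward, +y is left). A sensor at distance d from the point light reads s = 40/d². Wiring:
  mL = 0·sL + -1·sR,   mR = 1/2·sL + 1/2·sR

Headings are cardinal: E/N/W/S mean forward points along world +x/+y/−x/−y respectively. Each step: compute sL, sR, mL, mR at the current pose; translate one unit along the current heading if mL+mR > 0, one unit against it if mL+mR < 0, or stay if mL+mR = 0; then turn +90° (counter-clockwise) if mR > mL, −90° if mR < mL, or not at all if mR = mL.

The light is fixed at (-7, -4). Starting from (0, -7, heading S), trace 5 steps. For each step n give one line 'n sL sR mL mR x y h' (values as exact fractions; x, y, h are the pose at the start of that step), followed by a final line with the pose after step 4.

n=0: pose=(0,-7,S); sL=40/97, sR=40/41; mL=-40/41, mR=2760/3977; mL+mR=-1120/3977 → advance -1; mR−mL=6640/3977 → turn +1·90°
n=1: pose=(0,-6,E); sL=5/8, sR=1/2; mL=-1/2, mR=9/16; mL+mR=1/16 → advance +1; mR−mL=17/16 → turn +1·90°
n=2: pose=(1,-6,N); sL=40/37, sR=40/101; mL=-40/101, mR=2760/3737; mL+mR=1280/3737 → advance +1; mR−mL=4240/3737 → turn +1·90°
n=3: pose=(1,-5,W); sL=20/29, sR=4/5; mL=-4/5, mR=108/145; mL+mR=-8/145 → advance -1; mR−mL=224/145 → turn +1·90°
n=4: pose=(2,-5,S); sL=8/25, sR=40/53; mL=-40/53, mR=712/1325; mL+mR=-288/1325 → advance -1; mR−mL=1712/1325 → turn +1·90°

0 40/97 40/41 -40/41 2760/3977 0 -7 S
1 5/8 1/2 -1/2 9/16 0 -6 E
2 40/37 40/101 -40/101 2760/3737 1 -6 N
3 20/29 4/5 -4/5 108/145 1 -5 W
4 8/25 40/53 -40/53 712/1325 2 -5 S
final 2 -4 E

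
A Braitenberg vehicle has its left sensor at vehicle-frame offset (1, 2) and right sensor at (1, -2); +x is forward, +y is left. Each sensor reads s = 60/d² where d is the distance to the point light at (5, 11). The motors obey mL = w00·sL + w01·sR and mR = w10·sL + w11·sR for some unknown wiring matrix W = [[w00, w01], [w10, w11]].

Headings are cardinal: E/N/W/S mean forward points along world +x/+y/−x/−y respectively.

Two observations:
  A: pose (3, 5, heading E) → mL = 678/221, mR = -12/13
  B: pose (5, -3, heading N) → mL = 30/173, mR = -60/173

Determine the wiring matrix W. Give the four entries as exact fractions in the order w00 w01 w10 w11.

1 -1/2 0 -1

obs A: pose=(3,5,E) → sL=60/17, sR=12/13, mL=678/221, mR=-12/13
obs B: pose=(5,-3,N) → sL=60/173, sR=60/173, mL=30/173, mR=-60/173
sensor matrix S = [[60/17, 12/13], [60/173, 60/173]]; det S = 34560/38233
solve [mL_A; mL_B] = S·[w00; w01] and [mR_A; mR_B] = S·[w10; w11]:
  w00 = 1, w01 = -1/2, w10 = 0, w11 = -1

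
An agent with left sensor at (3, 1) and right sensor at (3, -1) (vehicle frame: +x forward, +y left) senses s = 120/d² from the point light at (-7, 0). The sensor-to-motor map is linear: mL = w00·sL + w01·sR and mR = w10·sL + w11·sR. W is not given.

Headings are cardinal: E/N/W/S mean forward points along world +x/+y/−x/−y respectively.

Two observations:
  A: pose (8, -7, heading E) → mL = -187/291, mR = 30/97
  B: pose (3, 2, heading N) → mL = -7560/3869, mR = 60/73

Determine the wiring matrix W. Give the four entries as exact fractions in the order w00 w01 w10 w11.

-1 -1 0 1

obs A: pose=(8,-7,E) → sL=1/3, sR=30/97, mL=-187/291, mR=30/97
obs B: pose=(3,2,N) → sL=60/53, sR=60/73, mL=-7560/3869, mR=60/73
sensor matrix S = [[1/3, 30/97], [60/53, 60/73]]; det S = -28580/375293
solve [mL_A; mL_B] = S·[w00; w01] and [mR_A; mR_B] = S·[w10; w11]:
  w00 = -1, w01 = -1, w10 = 0, w11 = 1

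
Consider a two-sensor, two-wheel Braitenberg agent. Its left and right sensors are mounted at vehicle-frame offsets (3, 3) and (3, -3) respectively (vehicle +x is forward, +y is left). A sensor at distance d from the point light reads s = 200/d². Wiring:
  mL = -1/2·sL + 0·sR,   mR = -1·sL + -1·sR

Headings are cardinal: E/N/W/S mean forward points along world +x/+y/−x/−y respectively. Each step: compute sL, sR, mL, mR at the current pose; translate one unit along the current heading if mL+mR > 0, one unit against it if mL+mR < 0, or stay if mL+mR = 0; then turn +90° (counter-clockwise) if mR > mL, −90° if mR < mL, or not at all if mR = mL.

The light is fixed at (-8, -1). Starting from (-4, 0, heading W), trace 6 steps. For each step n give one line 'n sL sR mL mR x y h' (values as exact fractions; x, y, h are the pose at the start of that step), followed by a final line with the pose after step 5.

n=0: pose=(-4,0,W); sL=40, sR=200/17; mL=-20, mR=-880/17; mL+mR=-1220/17 → advance -1; mR−mL=-540/17 → turn -1·90°
n=1: pose=(-3,0,N); sL=10, sR=5/2; mL=-5, mR=-25/2; mL+mR=-35/2 → advance -1; mR−mL=-15/2 → turn -1·90°
n=2: pose=(-3,-1,E); sL=200/73, sR=200/73; mL=-100/73, mR=-400/73; mL+mR=-500/73 → advance -1; mR−mL=-300/73 → turn -1·90°
n=3: pose=(-4,-1,S); sL=100/29, sR=20; mL=-50/29, mR=-680/29; mL+mR=-730/29 → advance -1; mR−mL=-630/29 → turn -1·90°
n=4: pose=(-4,0,W); sL=40, sR=200/17; mL=-20, mR=-880/17; mL+mR=-1220/17 → advance -1; mR−mL=-540/17 → turn -1·90°
n=5: pose=(-3,0,N); sL=10, sR=5/2; mL=-5, mR=-25/2; mL+mR=-35/2 → advance -1; mR−mL=-15/2 → turn -1·90°

0 40 200/17 -20 -880/17 -4 0 W
1 10 5/2 -5 -25/2 -3 0 N
2 200/73 200/73 -100/73 -400/73 -3 -1 E
3 100/29 20 -50/29 -680/29 -4 -1 S
4 40 200/17 -20 -880/17 -4 0 W
5 10 5/2 -5 -25/2 -3 0 N
final -3 -1 E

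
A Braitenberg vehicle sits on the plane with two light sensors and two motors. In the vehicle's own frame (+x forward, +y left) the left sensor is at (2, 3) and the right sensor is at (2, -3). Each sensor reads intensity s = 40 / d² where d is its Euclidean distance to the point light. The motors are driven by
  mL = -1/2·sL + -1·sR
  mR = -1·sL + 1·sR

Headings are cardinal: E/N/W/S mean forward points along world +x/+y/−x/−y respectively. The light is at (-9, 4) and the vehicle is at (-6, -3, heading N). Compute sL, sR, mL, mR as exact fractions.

left sensor world pos  = (-9, -1); dL² = 25
right sensor world pos = (-3, -1); dR² = 61
sL = 40/25 = 8/5
sR = 40/61 = 40/61
mL = -1/2·sL + -1·sR = -444/305
mR = -1·sL + 1·sR = -288/305

8/5 40/61 -444/305 -288/305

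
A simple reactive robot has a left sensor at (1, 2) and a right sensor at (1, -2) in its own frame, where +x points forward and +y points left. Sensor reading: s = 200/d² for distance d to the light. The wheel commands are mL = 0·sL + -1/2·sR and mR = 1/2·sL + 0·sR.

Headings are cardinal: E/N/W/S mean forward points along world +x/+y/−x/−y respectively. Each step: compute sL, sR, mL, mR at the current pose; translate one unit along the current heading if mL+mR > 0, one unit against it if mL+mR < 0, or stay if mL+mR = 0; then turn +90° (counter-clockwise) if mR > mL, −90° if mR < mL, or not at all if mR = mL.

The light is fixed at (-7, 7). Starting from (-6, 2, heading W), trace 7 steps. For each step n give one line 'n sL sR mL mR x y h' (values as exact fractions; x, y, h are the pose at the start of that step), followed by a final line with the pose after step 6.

0 200/49 200/9 -100/9 100/49 -6 2 W
1 50/13 50/9 -25/9 25/13 -5 2 S
2 200/13 40/9 -20/9 100/13 -5 3 E
3 20 100/17 -50/17 10 -4 3 N
4 200/29 40 -20 100/29 -4 4 W
5 50/13 10 -5 25/13 -3 4 S
6 8 200/41 -100/41 4 -3 5 E
final -2 5 N

n=0: pose=(-6,2,W); sL=200/49, sR=200/9; mL=-100/9, mR=100/49; mL+mR=-4000/441 → advance -1; mR−mL=5800/441 → turn +1·90°
n=1: pose=(-5,2,S); sL=50/13, sR=50/9; mL=-25/9, mR=25/13; mL+mR=-100/117 → advance -1; mR−mL=550/117 → turn +1·90°
n=2: pose=(-5,3,E); sL=200/13, sR=40/9; mL=-20/9, mR=100/13; mL+mR=640/117 → advance +1; mR−mL=1160/117 → turn +1·90°
n=3: pose=(-4,3,N); sL=20, sR=100/17; mL=-50/17, mR=10; mL+mR=120/17 → advance +1; mR−mL=220/17 → turn +1·90°
n=4: pose=(-4,4,W); sL=200/29, sR=40; mL=-20, mR=100/29; mL+mR=-480/29 → advance -1; mR−mL=680/29 → turn +1·90°
n=5: pose=(-3,4,S); sL=50/13, sR=10; mL=-5, mR=25/13; mL+mR=-40/13 → advance -1; mR−mL=90/13 → turn +1·90°
n=6: pose=(-3,5,E); sL=8, sR=200/41; mL=-100/41, mR=4; mL+mR=64/41 → advance +1; mR−mL=264/41 → turn +1·90°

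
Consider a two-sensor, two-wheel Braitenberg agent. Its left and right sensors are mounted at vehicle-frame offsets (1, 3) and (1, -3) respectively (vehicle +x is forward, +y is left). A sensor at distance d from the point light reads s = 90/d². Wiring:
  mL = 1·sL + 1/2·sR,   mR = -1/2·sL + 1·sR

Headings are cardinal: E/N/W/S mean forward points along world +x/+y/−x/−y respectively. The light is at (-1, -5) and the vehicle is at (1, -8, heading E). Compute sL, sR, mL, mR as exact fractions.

left sensor world pos  = (2, -5); dL² = 9
right sensor world pos = (2, -11); dR² = 45
sL = 90/9 = 10
sR = 90/45 = 2
mL = 1·sL + 1/2·sR = 11
mR = -1/2·sL + 1·sR = -3

10 2 11 -3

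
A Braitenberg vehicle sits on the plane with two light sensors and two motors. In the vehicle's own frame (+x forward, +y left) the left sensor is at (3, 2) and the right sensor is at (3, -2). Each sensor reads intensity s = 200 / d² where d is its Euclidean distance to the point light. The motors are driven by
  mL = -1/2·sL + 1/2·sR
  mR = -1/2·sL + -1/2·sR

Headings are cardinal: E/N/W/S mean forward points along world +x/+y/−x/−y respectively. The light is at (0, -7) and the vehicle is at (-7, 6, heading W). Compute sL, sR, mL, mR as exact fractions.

200/221 8/13 -32/221 -168/221

left sensor world pos  = (-10, 4); dL² = 221
right sensor world pos = (-10, 8); dR² = 325
sL = 200/221 = 200/221
sR = 200/325 = 8/13
mL = -1/2·sL + 1/2·sR = -32/221
mR = -1/2·sL + -1/2·sR = -168/221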